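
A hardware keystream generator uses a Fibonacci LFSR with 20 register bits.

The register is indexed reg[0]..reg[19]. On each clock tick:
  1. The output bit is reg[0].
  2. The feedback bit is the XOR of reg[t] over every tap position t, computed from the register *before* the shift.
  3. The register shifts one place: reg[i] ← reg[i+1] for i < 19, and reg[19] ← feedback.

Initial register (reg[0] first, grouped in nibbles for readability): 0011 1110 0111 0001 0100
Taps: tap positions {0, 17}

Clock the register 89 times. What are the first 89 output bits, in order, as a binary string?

k : reg_k → out_k, fb_k
0: 00111110011100010100 → 0, fb=1
1: 01111100111000101001 → 0, fb=0
2: 11111001110001010010 → 1, fb=1
3: 11110011100010100101 → 1, fb=0
4: 11100111000101001010 → 1, fb=1
5: 11001110001010010101 → 1, fb=0
6: 10011100010100101010 → 1, fb=1
7: 00111000101001010101 → 0, fb=1
8: 01110001010010101011 → 0, fb=0
9: 11100010100101010110 → 1, fb=0
10: 11000101001010101100 → 1, fb=0
11: 10001010010101011000 → 1, fb=1
12: 00010100101010110001 → 0, fb=0
13: 00101001010101100010 → 0, fb=0
14: 01010010101011000100 → 0, fb=1
15: 10100101010110001001 → 1, fb=1
16: 01001010101100010011 → 0, fb=0
17: 10010101011000100110 → 1, fb=0
18: 00101010110001001100 → 0, fb=1
19: 01010101100010011001 → 0, fb=0
20: 10101011000100110010 → 1, fb=1
21: 01010110001001100101 → 0, fb=1
22: 10101100010011001011 → 1, fb=1
23: 01011000100110010111 → 0, fb=1
24: 10110001001100101111 → 1, fb=0
25: 01100010011001011110 → 0, fb=1
26: 11000100110010111101 → 1, fb=0
27: 10001001100101111010 → 1, fb=1
28: 00010011001011110101 → 0, fb=1
29: 00100110010111101011 → 0, fb=0
30: 01001100101111010110 → 0, fb=1
31: 10011001011110101101 → 1, fb=0
32: 00110010111101011010 → 0, fb=0
33: 01100101111010110100 → 0, fb=1
34: 11001011110101101001 → 1, fb=1
35: 10010111101011010011 → 1, fb=1
36: 00101111010110100111 → 0, fb=1
37: 01011110101101001111 → 0, fb=1
38: 10111101011010011111 → 1, fb=0
39: 01111010110100111110 → 0, fb=1
40: 11110101101001111101 → 1, fb=0
41: 11101011010011111010 → 1, fb=1
42: 11010110100111110101 → 1, fb=0
43: 10101101001111101010 → 1, fb=1
44: 01011010011111010101 → 0, fb=1
45: 10110100111110101011 → 1, fb=1
46: 01101001111101010111 → 0, fb=1
47: 11010011111010101111 → 1, fb=0
48: 10100111110101011110 → 1, fb=0
49: 01001111101010111100 → 0, fb=1
50: 10011111010101111001 → 1, fb=1
51: 00111110101011110011 → 0, fb=0
52: 01111101010111100110 → 0, fb=1
53: 11111010101111001101 → 1, fb=0
54: 11110101011110011010 → 1, fb=1
55: 11101010111100110101 → 1, fb=0
56: 11010101111001101010 → 1, fb=1
57: 10101011110011010101 → 1, fb=0
58: 01010111100110101010 → 0, fb=0
59: 10101111001101010100 → 1, fb=0
60: 01011110011010101000 → 0, fb=0
61: 10111100110101010000 → 1, fb=1
62: 01111001101010100001 → 0, fb=0
63: 11110011010101000010 → 1, fb=1
64: 11100110101010000101 → 1, fb=0
65: 11001101010100001010 → 1, fb=1
66: 10011010101000010101 → 1, fb=0
67: 00110101010000101010 → 0, fb=0
68: 01101010100001010100 → 0, fb=1
69: 11010101000010101001 → 1, fb=1
70: 10101010000101010011 → 1, fb=1
71: 01010100001010100111 → 0, fb=1
72: 10101000010101001111 → 1, fb=0
73: 01010000101010011110 → 0, fb=1
74: 10100001010100111101 → 1, fb=0
75: 01000010101001111010 → 0, fb=0
76: 10000101010011110100 → 1, fb=0
77: 00001010100111101000 → 0, fb=0
78: 00010101001111010000 → 0, fb=0
79: 00101010011110100000 → 0, fb=0
80: 01010100111101000000 → 0, fb=0
81: 10101001111010000000 → 1, fb=1
82: 01010011110100000001 → 0, fb=0
83: 10100111101000000010 → 1, fb=1
84: 01001111010000000101 → 0, fb=1
85: 10011110100000001011 → 1, fb=1
86: 00111101000000010111 → 0, fb=1
87: 01111010000000101111 → 0, fb=1
88: 11110100000001011111 → 1, fb=0

00111110011100010100101010110001001100101111010110100111110101011110011010101000010101001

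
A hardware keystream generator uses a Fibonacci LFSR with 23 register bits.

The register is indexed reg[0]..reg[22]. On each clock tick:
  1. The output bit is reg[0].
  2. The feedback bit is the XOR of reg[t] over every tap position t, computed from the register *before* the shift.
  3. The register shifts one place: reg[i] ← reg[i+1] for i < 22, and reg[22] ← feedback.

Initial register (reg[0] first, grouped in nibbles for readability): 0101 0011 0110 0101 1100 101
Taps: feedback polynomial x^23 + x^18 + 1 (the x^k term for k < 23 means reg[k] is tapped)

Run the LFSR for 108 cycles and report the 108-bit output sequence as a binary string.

step | reg (before) | out | fb
   0 | 01010011011001011100101 | 0 | 0
   1 | 10100110110010111001010 | 1 | 1
   2 | 01001101100101110010101 | 0 | 1
   3 | 10011011001011100101011 | 1 | 1
   4 | 00110110010111001010111 | 0 | 1
   5 | 01101100101110010101111 | 0 | 0
   6 | 11011001011100101011110 | 1 | 0
   7 | 10110010111001010111100 | 1 | 0
   8 | 01100101110010101111000 | 0 | 1
   9 | 11001011100101011110001 | 1 | 0
  10 | 10010111001010111100010 | 1 | 1
  11 | 00101110010101111000101 | 0 | 0
  12 | 01011100101011110001010 | 0 | 0
  13 | 10111001010111100010100 | 1 | 0
  14 | 01110010101111000101000 | 0 | 0
  15 | 11100101011110001010000 | 1 | 0
  16 | 11001010111100010100000 | 1 | 1
  17 | 10010101111000101000001 | 1 | 1
  18 | 00101011110001010000011 | 0 | 0
  19 | 01010111100010100000110 | 0 | 0
  20 | 10101111000101000001100 | 1 | 1
  21 | 01011110001010000011001 | 0 | 1
  22 | 10111100010100000110011 | 1 | 0
  23 | 01111000101000001100110 | 0 | 0
  24 | 11110001010000011001100 | 1 | 1
  25 | 11100010100000110011001 | 1 | 0
  26 | 11000101000001100110010 | 1 | 0
  27 | 10001010000011001100100 | 1 | 1
  28 | 00010100000110011001001 | 0 | 0
  29 | 00101000001100110010010 | 0 | 1
  30 | 01010000011001100100101 | 0 | 0
  31 | 10100000110011001001010 | 1 | 1
  32 | 01000001100110010010101 | 0 | 1
  33 | 10000011001100100101011 | 1 | 1
  34 | 00000110011001001010111 | 0 | 1
  35 | 00001100110010010101111 | 0 | 0
  36 | 00011001100100101011110 | 0 | 1
  37 | 00110011001001010111101 | 0 | 1
  38 | 01100110010010101111011 | 0 | 1
  39 | 11001100100101011110111 | 1 | 0
  40 | 10011001001010111101110 | 1 | 1
  41 | 00110010010101111011101 | 0 | 1
  42 | 01100100101011110111011 | 0 | 1
  43 | 11001001010111101110111 | 1 | 0
  44 | 10010010101111011101110 | 1 | 1
  45 | 00100101011110111011101 | 0 | 1
  46 | 01001010111101110111011 | 0 | 1
  47 | 10010101111011101110111 | 1 | 0
  48 | 00101011110111011101110 | 0 | 0
  49 | 01010111101110111011100 | 0 | 1
  50 | 10101111011101110111001 | 1 | 0
  51 | 01011110111011101110010 | 0 | 1
  52 | 10111101110111011100101 | 1 | 1
  53 | 01111011101110111001011 | 0 | 0
  54 | 11110111011101110010110 | 1 | 0
  55 | 11101110111011100101100 | 1 | 1
  56 | 11011101110111001011001 | 1 | 0
  57 | 10111011101110010110010 | 1 | 0
  58 | 01110111011100101100100 | 0 | 0
  59 | 11101110111001011001000 | 1 | 1
  60 | 11011101110010110010001 | 1 | 0
  61 | 10111011100101100100010 | 1 | 1
  62 | 01110111001011001000101 | 0 | 0
  63 | 11101110010110010001010 | 1 | 1
  64 | 11011100101100100010101 | 1 | 0
  65 | 10111001011001000101010 | 1 | 1
  66 | 01110010110010001010101 | 0 | 1
  67 | 11100101100100010101011 | 1 | 1
  68 | 11001011001000101010111 | 1 | 0
  69 | 10010110010001010101110 | 1 | 1
  70 | 00101100100010101011101 | 0 | 1
  71 | 01011001000101010111011 | 0 | 1
  72 | 10110010001010101110111 | 1 | 0
  73 | 01100100010101011101110 | 0 | 0
  74 | 11001000101010111011100 | 1 | 0
  75 | 10010001010101110111000 | 1 | 0
  76 | 00100010101011101110000 | 0 | 1
  77 | 01000101010111011100001 | 0 | 0
  78 | 10001010101110111000010 | 1 | 1
  79 | 00010101011101110000101 | 0 | 0
  80 | 00101010111011100001010 | 0 | 0
  81 | 01010101110111000010100 | 0 | 1
  82 | 10101011101110000101001 | 1 | 1
  83 | 01010111011100001010011 | 0 | 1
  84 | 10101110111000010100111 | 1 | 1
  85 | 01011101110000101001111 | 0 | 0
  86 | 10111011100001010011110 | 1 | 0
  87 | 01110111000010100111100 | 0 | 1
  88 | 11101110000101001111001 | 1 | 0
  89 | 11011100001010011110010 | 1 | 0
  90 | 10111000010100111100100 | 1 | 1
  91 | 01110000101001111001001 | 0 | 0
  92 | 11100001010011110010010 | 1 | 0
  93 | 11000010100111100100100 | 1 | 1
  94 | 10000101001111001001001 | 1 | 1
  95 | 00001010011110010010011 | 0 | 1
  96 | 00010100111100100100111 | 0 | 0
  97 | 00101001111001001001110 | 0 | 0
  98 | 01010011110010010011100 | 0 | 1
  99 | 10100111100100100111001 | 1 | 0
 100 | 01001111001001001110010 | 0 | 1
 101 | 10011110010010011100101 | 1 | 1
 102 | 00111100100100111001011 | 0 | 0
 103 | 01111001001001110010110 | 0 | 1
 104 | 11110010010011100101101 | 1 | 1
 105 | 11100100100111001011011 | 1 | 0
 106 | 11001001001110010110110 | 1 | 0
 107 | 10010010011100101101100 | 1 | 1

010100110110010111001010111100010100000110011001001010111101110111011100101100100010101011101110000101001111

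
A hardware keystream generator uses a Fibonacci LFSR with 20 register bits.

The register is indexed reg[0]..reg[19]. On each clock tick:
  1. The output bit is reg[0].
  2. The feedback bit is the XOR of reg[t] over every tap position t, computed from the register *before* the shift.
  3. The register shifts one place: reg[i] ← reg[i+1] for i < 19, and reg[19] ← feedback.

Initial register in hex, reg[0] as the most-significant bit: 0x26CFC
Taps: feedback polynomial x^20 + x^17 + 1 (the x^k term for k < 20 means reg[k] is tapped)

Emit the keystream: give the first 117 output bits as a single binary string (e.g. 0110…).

k : reg_k → out_k, fb_k
0: 00100110110011111100 → 0, fb=1
1: 01001101100111111001 → 0, fb=0
2: 10011011001111110010 → 1, fb=1
3: 00110110011111100101 → 0, fb=1
4: 01101100111111001011 → 0, fb=0
5: 11011001111110010110 → 1, fb=0
6: 10110011111100101100 → 1, fb=0
7: 01100111111001011000 → 0, fb=0
8: 11001111110010110000 → 1, fb=1
9: 10011111100101100001 → 1, fb=1
10: 00111111001011000011 → 0, fb=0
11: 01111110010110000110 → 0, fb=1
12: 11111100101100001101 → 1, fb=0
13: 11111001011000011010 → 1, fb=1
14: 11110010110000110101 → 1, fb=0
15: 11100101100001101010 → 1, fb=1
16: 11001011000011010101 → 1, fb=0
17: 10010110000110101010 → 1, fb=1
18: 00101100001101010101 → 0, fb=1
19: 01011000011010101011 → 0, fb=0
20: 10110000110101010110 → 1, fb=0
21: 01100001101010101100 → 0, fb=1
22: 11000011010101011001 → 1, fb=1
23: 10000110101010110011 → 1, fb=1
24: 00001101010101100111 → 0, fb=1
25: 00011010101011001111 → 0, fb=1
26: 00110101010110011111 → 0, fb=1
27: 01101010101100111111 → 0, fb=1
28: 11010101011001111111 → 1, fb=0
29: 10101010110011111110 → 1, fb=0
30: 01010101100111111100 → 0, fb=1
31: 10101011001111111001 → 1, fb=1
32: 01010110011111110011 → 0, fb=0
33: 10101100111111100110 → 1, fb=0
34: 01011001111111001100 → 0, fb=1
35: 10110011111110011001 → 1, fb=1
36: 01100111111100110011 → 0, fb=0
37: 11001111111001100110 → 1, fb=0
38: 10011111110011001100 → 1, fb=0
39: 00111111100110011000 → 0, fb=0
40: 01111111001100110000 → 0, fb=0
41: 11111110011001100000 → 1, fb=1
42: 11111100110011000001 → 1, fb=1
43: 11111001100110000011 → 1, fb=1
44: 11110011001100000111 → 1, fb=0
45: 11100110011000001110 → 1, fb=0
46: 11001100110000011100 → 1, fb=0
47: 10011001100000111000 → 1, fb=1
48: 00110011000001110001 → 0, fb=0
49: 01100110000011100010 → 0, fb=0
50: 11001100000111000100 → 1, fb=0
51: 10011000001110001000 → 1, fb=1
52: 00110000011100010001 → 0, fb=0
53: 01100000111000100010 → 0, fb=0
54: 11000001110001000100 → 1, fb=0
55: 10000011100010001000 → 1, fb=1
56: 00000111000100010001 → 0, fb=0
57: 00001110001000100010 → 0, fb=0
58: 00011100010001000100 → 0, fb=1
59: 00111000100010001001 → 0, fb=0
60: 01110001000100010010 → 0, fb=0
61: 11100010001000100100 → 1, fb=0
62: 11000100010001001000 → 1, fb=1
63: 10001000100010010001 → 1, fb=1
64: 00010001000100100011 → 0, fb=0
65: 00100010001001000110 → 0, fb=1
66: 01000100010010001101 → 0, fb=1
67: 10001000100100011011 → 1, fb=1
68: 00010001001000110111 → 0, fb=1
69: 00100010010001101111 → 0, fb=1
70: 01000100100011011111 → 0, fb=1
71: 10001001000110111111 → 1, fb=0
72: 00010010001101111110 → 0, fb=1
73: 00100100011011111101 → 0, fb=1
74: 01001000110111111011 → 0, fb=0
75: 10010001101111110110 → 1, fb=0
76: 00100011011111101100 → 0, fb=1
77: 01000110111111011001 → 0, fb=0
78: 10001101111110110010 → 1, fb=1
79: 00011011111101100101 → 0, fb=1
80: 00110111111011001011 → 0, fb=0
81: 01101111110110010110 → 0, fb=1
82: 11011111101100101101 → 1, fb=0
83: 10111111011001011010 → 1, fb=1
84: 01111110110010110101 → 0, fb=1
85: 11111101100101101011 → 1, fb=1
86: 11111011001011010111 → 1, fb=0
87: 11110110010110101110 → 1, fb=0
88: 11101100101101011100 → 1, fb=0
89: 11011001011010111000 → 1, fb=1
90: 10110010110101110001 → 1, fb=1
91: 01100101101011100011 → 0, fb=0
92: 11001011010111000110 → 1, fb=0
93: 10010110101110001100 → 1, fb=0
94: 00101101011100011000 → 0, fb=0
95: 01011010111000110000 → 0, fb=0
96: 10110101110001100000 → 1, fb=1
97: 01101011100011000001 → 0, fb=0
98: 11010111000110000010 → 1, fb=1
99: 10101110001100000101 → 1, fb=0
100: 01011100011000001010 → 0, fb=0
101: 10111000110000010100 → 1, fb=0
102: 01110001100000101000 → 0, fb=0
103: 11100011000001010000 → 1, fb=1
104: 11000110000010100001 → 1, fb=1
105: 10001100000101000011 → 1, fb=1
106: 00011000001010000111 → 0, fb=1
107: 00110000010100001111 → 0, fb=1
108: 01100000101000011111 → 0, fb=1
109: 11000001010000111111 → 1, fb=0
110: 10000010100001111110 → 1, fb=0
111: 00000101000011111100 → 0, fb=1
112: 00001010000111111001 → 0, fb=0
113: 00010100001111110010 → 0, fb=0
114: 00101000011111100100 → 0, fb=1
115: 01010000111111001001 → 0, fb=0
116: 10100001111110010010 → 1, fb=1

001001101100111111001011000011010101011001111111001100110000011100010001000100100011011111101100101101011100011000001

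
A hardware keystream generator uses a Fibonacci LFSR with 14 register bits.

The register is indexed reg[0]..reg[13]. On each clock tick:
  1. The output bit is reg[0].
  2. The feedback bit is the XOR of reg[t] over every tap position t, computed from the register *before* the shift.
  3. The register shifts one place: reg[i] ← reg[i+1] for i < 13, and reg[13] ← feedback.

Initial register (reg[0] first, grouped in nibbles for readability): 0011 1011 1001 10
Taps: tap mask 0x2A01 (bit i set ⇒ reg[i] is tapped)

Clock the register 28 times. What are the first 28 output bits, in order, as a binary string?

k : reg_k → out_k, fb_k
0: 00111011100110 → 0, fb=1
1: 01110111001101 → 0, fb=0
2: 11101110011010 → 1, fb=0
3: 11011100110100 → 1, fb=1
4: 10111001101001 → 1, fb=0
5: 01110011010010 → 0, fb=1
6: 11100110100101 → 1, fb=1
7: 11001101001011 → 1, fb=0
8: 10011010010110 → 1, fb=1
9: 00110100101101 → 0, fb=0
10: 01101001011010 → 0, fb=1
11: 11010010110101 → 1, fb=0
12: 10100101101010 → 1, fb=1
13: 01001011010101 → 0, fb=1
14: 10010110101011 → 1, fb=0
15: 00101101010110 → 0, fb=0
16: 01011010101100 → 0, fb=1
17: 10110101011001 → 1, fb=1
18: 01101010110011 → 0, fb=0
19: 11010101100110 → 1, fb=0
20: 10101011001100 → 1, fb=0
21: 01010110011000 → 0, fb=1
22: 10101100110001 → 1, fb=1
23: 01011001100011 → 0, fb=1
24: 10110011000111 → 1, fb=1
25: 01100110001111 → 0, fb=0
26: 11001100011110 → 1, fb=1
27: 10011000111101 → 1, fb=0

0011101110011010010110101011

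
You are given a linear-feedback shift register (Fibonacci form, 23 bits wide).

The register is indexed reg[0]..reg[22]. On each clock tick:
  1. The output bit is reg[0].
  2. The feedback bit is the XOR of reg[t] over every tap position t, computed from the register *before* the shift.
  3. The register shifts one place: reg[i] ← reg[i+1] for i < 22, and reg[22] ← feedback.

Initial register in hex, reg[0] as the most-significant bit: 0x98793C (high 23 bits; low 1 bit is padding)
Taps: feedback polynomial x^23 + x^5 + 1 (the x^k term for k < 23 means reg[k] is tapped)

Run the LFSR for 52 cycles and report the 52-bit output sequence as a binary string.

1001100001111001001111010010111010111101001100011111

tick  register→output (feedback)
  0  10011000011110010011110→1 (1)
  1  00110000111100100111101→0 (0)
  2  01100001111001001111010→0 (0)
  3  11000011110010011110100→1 (1)
  4  10000111100100111101001→1 (0)
  5  00001111001001111010010→0 (1)
  6  00011110010011110100101→0 (1)
  7  00111100100111101001011→0 (1)
  8  01111001001111010010111→0 (0)
  9  11110010011110100101110→1 (1)
 10  11100100111101001011101→1 (0)
 11  11001001111010010111010→1 (1)
 12  10010011110100101110101→1 (1)
 13  00100111101001011101011→0 (1)
 14  01001111010010111010111→0 (1)
 15  10011110100101110101111→1 (0)
 16  00111101001011101011110→0 (1)
 17  01111010010111010111101→0 (0)
 18  11110100101110101111010→1 (0)
 19  11101001011101011110100→1 (1)
 20  11010010111010111101001→1 (1)
 21  10100101110101111010011→1 (0)
 22  01001011101011110100110→0 (0)
 23  10010111010111101001100→1 (0)
 24  00101110101111010011000→0 (1)
 25  01011101011110100110001→0 (1)
 26  10111010111101001100011→1 (1)
 27  01110101111010011000111→0 (1)
 28  11101011110100110001111→1 (1)
 29  11010111101001100011111→1 (0)
 30  10101111010011000111110→1 (0)
 31  01011110100110001111100→0 (1)
 32  10111101001100011111001→1 (0)
 33  01111010011000111110010→0 (0)
 34  11110100110001111100100→1 (0)
 35  11101001100011111001000→1 (1)
 36  11010011000111110010001→1 (1)
 37  10100110001111100100011→1 (0)
 38  01001100011111001000110→0 (1)
 39  10011000111110010001101→1 (1)
 40  00110001111100100011011→0 (0)
 41  01100011111001000110110→0 (0)
 42  11000111110010001101100→1 (0)
 43  10001111100100011011000→1 (0)
 44  00011111001000110110000→0 (1)
 45  00111110010001101100001→0 (1)
 46  01111100100011011000011→0 (1)
 47  11111001000110110000111→1 (1)
 48  11110010001101100001111→1 (1)
 49  11100100011011000011111→1 (0)
 50  11001000110110000111110→1 (1)
 51  10010001101100001111101→1 (1)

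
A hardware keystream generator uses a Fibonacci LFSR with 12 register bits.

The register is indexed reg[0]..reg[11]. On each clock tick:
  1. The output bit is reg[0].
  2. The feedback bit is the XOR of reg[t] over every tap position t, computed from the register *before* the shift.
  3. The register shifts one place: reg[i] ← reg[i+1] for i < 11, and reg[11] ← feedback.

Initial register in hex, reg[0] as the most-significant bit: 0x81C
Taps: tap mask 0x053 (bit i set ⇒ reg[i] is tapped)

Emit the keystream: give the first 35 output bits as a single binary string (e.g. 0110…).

10000001110011101101000010100101001

step | reg (before) | out | fb
   0 | 100000011100 | 1 | 1
   1 | 000000111001 | 0 | 1
   2 | 000001110011 | 0 | 1
   3 | 000011100111 | 0 | 0
   4 | 000111001110 | 0 | 1
   5 | 001110011101 | 0 | 1
   6 | 011100111011 | 0 | 0
   7 | 111001110110 | 1 | 1
   8 | 110011101101 | 1 | 0
   9 | 100111011010 | 1 | 0
  10 | 001110110100 | 0 | 0
  11 | 011101101000 | 0 | 0
  12 | 111011010000 | 1 | 1
  13 | 110110100001 | 1 | 0
  14 | 101101000010 | 1 | 1
  15 | 011010000101 | 0 | 0
  16 | 110100001010 | 1 | 0
  17 | 101000010100 | 1 | 1
  18 | 010000101001 | 0 | 0
  19 | 100001010010 | 1 | 1
  20 | 000010100101 | 0 | 0
  21 | 000101001010 | 0 | 0
  22 | 001010010100 | 0 | 1
  23 | 010100101001 | 0 | 0
  24 | 101001010010 | 1 | 1
  25 | 010010100101 | 0 | 1
  26 | 100101001011 | 1 | 1
  27 | 001010010111 | 0 | 1
  28 | 010100101111 | 0 | 0
  29 | 101001011110 | 1 | 1
  30 | 010010111101 | 0 | 1
  31 | 100101111011 | 1 | 0
  32 | 001011110110 | 0 | 0
  33 | 010111101100 | 0 | 1
  34 | 101111011001 | 1 | 0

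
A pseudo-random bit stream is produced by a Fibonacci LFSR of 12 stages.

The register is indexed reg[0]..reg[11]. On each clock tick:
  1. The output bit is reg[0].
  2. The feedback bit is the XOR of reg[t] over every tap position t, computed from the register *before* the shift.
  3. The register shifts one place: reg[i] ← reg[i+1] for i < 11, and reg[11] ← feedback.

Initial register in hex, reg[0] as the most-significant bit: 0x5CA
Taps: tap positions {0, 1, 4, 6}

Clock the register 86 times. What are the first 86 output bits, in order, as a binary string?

step | reg (before) | out | fb
   0 | 010111001010 | 0 | 0
   1 | 101110010100 | 1 | 0
   2 | 011100101000 | 0 | 0
   3 | 111001010000 | 1 | 0
   4 | 110010100000 | 1 | 0
   5 | 100101000000 | 1 | 1
   6 | 001010000001 | 0 | 1
   7 | 010100000011 | 0 | 1
   8 | 101000000111 | 1 | 1
   9 | 010000001111 | 0 | 1
  10 | 100000011111 | 1 | 1
  11 | 000000111111 | 0 | 1
  12 | 000001111111 | 0 | 1
  13 | 000011111111 | 0 | 0
  14 | 000111111110 | 0 | 0
  15 | 001111111100 | 0 | 0
  16 | 011111111000 | 0 | 1
  17 | 111111110001 | 1 | 0
  18 | 111111100010 | 1 | 0
  19 | 111111000100 | 1 | 1
  20 | 111110001001 | 1 | 1
  21 | 111100010011 | 1 | 0
  22 | 111000100110 | 1 | 1
  23 | 110001001101 | 1 | 0
  24 | 100010011010 | 1 | 0
  25 | 000100110100 | 0 | 1
  26 | 001001101001 | 0 | 1
  27 | 010011010011 | 0 | 0
  28 | 100110100110 | 1 | 1
  29 | 001101001101 | 0 | 0
  30 | 011010011010 | 0 | 0
  31 | 110100110100 | 1 | 1
  32 | 101001101001 | 1 | 0
  33 | 010011010010 | 0 | 0
  34 | 100110100100 | 1 | 1
  35 | 001101001001 | 0 | 0
  36 | 011010010010 | 0 | 0
  37 | 110100100100 | 1 | 1
  38 | 101001001001 | 1 | 1
  39 | 010010010011 | 0 | 0
  40 | 100100100110 | 1 | 0
  41 | 001001001100 | 0 | 0
  42 | 010010011000 | 0 | 0
  43 | 100100110000 | 1 | 0
  44 | 001001100000 | 0 | 1
  45 | 010011000001 | 0 | 0
  46 | 100110000010 | 1 | 0
  47 | 001100000100 | 0 | 0
  48 | 011000001000 | 0 | 1
  49 | 110000010001 | 1 | 0
  50 | 100000100010 | 1 | 0
  51 | 000001000100 | 0 | 0
  52 | 000010001000 | 0 | 1
  53 | 000100010001 | 0 | 0
  54 | 001000100010 | 0 | 1
  55 | 010001000101 | 0 | 1
  56 | 100010001011 | 1 | 0
  57 | 000100010110 | 0 | 0
  58 | 001000101100 | 0 | 1
  59 | 010001011001 | 0 | 1
  60 | 100010110011 | 1 | 1
  61 | 000101100111 | 0 | 1
  62 | 001011001111 | 0 | 1
  63 | 010110011111 | 0 | 0
  64 | 101100111110 | 1 | 0
  65 | 011001111100 | 0 | 0
  66 | 110011111000 | 1 | 0
  67 | 100111110000 | 1 | 1
  68 | 001111100001 | 0 | 0
  69 | 011111000010 | 0 | 0
  70 | 111110000100 | 1 | 1
  71 | 111100001001 | 1 | 0
  72 | 111000010010 | 1 | 0
  73 | 110000100100 | 1 | 1
  74 | 100001001001 | 1 | 1
  75 | 000010010011 | 0 | 1
  76 | 000100100111 | 0 | 1
  77 | 001001001111 | 0 | 0
  78 | 010010011110 | 0 | 0
  79 | 100100111100 | 1 | 0
  80 | 001001111000 | 0 | 1
  81 | 010011110001 | 0 | 1
  82 | 100111100011 | 1 | 1
  83 | 001111000111 | 0 | 1
  84 | 011110001111 | 0 | 0
  85 | 111100011110 | 1 | 0

01011100101000000111111110001001101001101001001001100000100010001011001111100001001001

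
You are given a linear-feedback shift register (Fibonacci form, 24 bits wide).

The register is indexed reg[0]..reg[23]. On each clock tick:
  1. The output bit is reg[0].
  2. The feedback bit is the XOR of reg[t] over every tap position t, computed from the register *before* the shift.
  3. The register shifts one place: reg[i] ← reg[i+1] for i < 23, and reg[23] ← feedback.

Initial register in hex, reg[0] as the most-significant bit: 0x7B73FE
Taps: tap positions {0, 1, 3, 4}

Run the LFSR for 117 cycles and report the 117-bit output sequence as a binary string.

011110110111001111111110111000010011010000011010001110011011110101011100000111001111100011000101000011010100001100110

step | reg (before) | out | fb
   0 | 011110110111001111111110 | 0 | 1
   1 | 111101101110011111111101 | 1 | 1
   2 | 111011011100111111111011 | 1 | 1
   3 | 110110111001111111110111 | 1 | 0
   4 | 101101110011111111101110 | 1 | 0
   5 | 011011100111111111011100 | 0 | 0
   6 | 110111001111111110111000 | 1 | 0
   7 | 101110011111111101110000 | 1 | 1
   8 | 011100111111111011100001 | 0 | 0
   9 | 111001111111110111000010 | 1 | 0
  10 | 110011111111101110000100 | 1 | 1
  11 | 100111111111011100001001 | 1 | 1
  12 | 001111111110111000010011 | 0 | 0
  13 | 011111111101110000100110 | 0 | 1
  14 | 111111111011100001001101 | 1 | 0
  15 | 111111110111000010011010 | 1 | 0
  16 | 111111101110000100110100 | 1 | 0
  17 | 111111011100001001101000 | 1 | 0
  18 | 111110111000010011010000 | 1 | 0
  19 | 111101110000100110100000 | 1 | 1
  20 | 111011100001001101000001 | 1 | 1
  21 | 110111000010011010000011 | 1 | 0
  22 | 101110000100110100000110 | 1 | 1
  23 | 011100001001101000001101 | 0 | 0
  24 | 111000010011010000011010 | 1 | 0
  25 | 110000100110100000110100 | 1 | 0
  26 | 100001001101000001101000 | 1 | 1
  27 | 000010011010000011010001 | 0 | 1
  28 | 000100110100000110100011 | 0 | 1
  29 | 001001101000001101000111 | 0 | 0
  30 | 010011010000011010001110 | 0 | 0
  31 | 100110100000110100011100 | 1 | 1
  32 | 001101000001101000111001 | 0 | 1
  33 | 011010000011010001110011 | 0 | 0
  34 | 110100000110100011100110 | 1 | 1
  35 | 101000001101000111001101 | 1 | 1
  36 | 010000011010001110011011 | 0 | 1
  37 | 100000110100011100110111 | 1 | 1
  38 | 000001101000111001101111 | 0 | 0
  39 | 000011010001110011011110 | 0 | 1
  40 | 000110100011100110111101 | 0 | 0
  41 | 001101000111001101111010 | 0 | 1
  42 | 011010001110011011110101 | 0 | 0
  43 | 110100011100110111101010 | 1 | 1
  44 | 101000111001101111010101 | 1 | 1
  45 | 010001110011011110101011 | 0 | 1
  46 | 100011100110111101010111 | 1 | 0
  47 | 000111001101111010101110 | 0 | 0
  48 | 001110011011110101011100 | 0 | 0
  49 | 011100110111101010111000 | 0 | 0
  50 | 111001101111010101110000 | 1 | 0
  51 | 110011011110101011100000 | 1 | 1
  52 | 100110111101010111000001 | 1 | 1
  53 | 001101111010101110000011 | 0 | 1
  54 | 011011110101011100000111 | 0 | 0
  55 | 110111101010111000001110 | 1 | 0
  56 | 101111010101110000011100 | 1 | 1
  57 | 011110101011100000111001 | 0 | 1
  58 | 111101010111000001110011 | 1 | 1
  59 | 111010101110000011100111 | 1 | 1
  60 | 110101011100000111001111 | 1 | 1
  61 | 101010111000001110011111 | 1 | 0
  62 | 010101110000011100111110 | 0 | 0
  63 | 101011100000111001111100 | 1 | 0
  64 | 010111000001110011111000 | 0 | 1
  65 | 101110000011100111110001 | 1 | 1
  66 | 011100000111001111100011 | 0 | 0
  67 | 111000001110011111000110 | 1 | 0
  68 | 110000011100111110001100 | 1 | 0
  69 | 100000111001111100011000 | 1 | 1
  70 | 000001110011111000110001 | 0 | 0
  71 | 000011100111110001100010 | 0 | 1
  72 | 000111001111100011000101 | 0 | 0
  73 | 001110011111000110001010 | 0 | 0
  74 | 011100111110001100010100 | 0 | 0
  75 | 111001111100011000101000 | 1 | 0
  76 | 110011111000110001010000 | 1 | 1
  77 | 100111110001100010100001 | 1 | 1
  78 | 001111100011000101000011 | 0 | 0
  79 | 011111000110001010000110 | 0 | 1
  80 | 111110001100010100001101 | 1 | 0
  81 | 111100011000101000011010 | 1 | 1
  82 | 111000110001010000110101 | 1 | 0
  83 | 110001100010100001101010 | 1 | 0
  84 | 100011000101000011010100 | 1 | 0
  85 | 000110001010000110101000 | 0 | 0
  86 | 001100010100001101010000 | 0 | 1
  87 | 011000101000011010100001 | 0 | 1
  88 | 110001010000110101000011 | 1 | 0
  89 | 100010100001101010000110 | 1 | 0
  90 | 000101000011010100001100 | 0 | 1
  91 | 001010000110101000011001 | 0 | 1
  92 | 010100001101010000110011 | 0 | 0
  93 | 101000011010100001100110 | 1 | 1
  94 | 010000110101000011001101 | 0 | 1
  95 | 100001101010000110011011 | 1 | 1
  96 | 000011010100001100110111 | 0 | 1
  97 | 000110101000011001101111 | 0 | 0
  98 | 001101010000110011011110 | 0 | 1
  99 | 011010100001100110111101 | 0 | 0
 100 | 110101000011001101111010 | 1 | 1
 101 | 101010000110011011110101 | 1 | 0
 102 | 010100001100110111101010 | 0 | 0
 103 | 101000011001101111010100 | 1 | 1
 104 | 010000110011011110101001 | 0 | 1
 105 | 100001100110111101010011 | 1 | 1
 106 | 000011001101111010100111 | 0 | 1
 107 | 000110011011110101001111 | 0 | 0
 108 | 001100110111101010011110 | 0 | 1
 109 | 011001101111010100111101 | 0 | 1
 110 | 110011011110101001111011 | 1 | 1
 111 | 100110111101010011110111 | 1 | 1
 112 | 001101111010100111101111 | 0 | 1
 113 | 011011110101001111011111 | 0 | 0
 114 | 110111101010011110111110 | 1 | 0
 115 | 101111010100111101111100 | 1 | 1
 116 | 011110101001111011111001 | 0 | 1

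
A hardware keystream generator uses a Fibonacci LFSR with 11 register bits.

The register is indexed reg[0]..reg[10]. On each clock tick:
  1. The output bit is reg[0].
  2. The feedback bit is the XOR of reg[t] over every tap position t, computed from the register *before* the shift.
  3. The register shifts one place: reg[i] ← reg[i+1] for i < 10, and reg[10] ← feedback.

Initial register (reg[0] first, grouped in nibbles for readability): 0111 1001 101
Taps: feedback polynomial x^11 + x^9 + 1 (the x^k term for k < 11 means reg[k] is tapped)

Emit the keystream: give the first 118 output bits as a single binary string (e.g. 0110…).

0111100110100110100100001110100000011011111111000110011000001111000000011000000000111111111110011001100101101001011100

tick  register→output (feedback)
  0  01111001101→0 (0)
  1  11110011010→1 (0)
  2  11100110100→1 (1)
  3  11001101001→1 (1)
  4  10011010011→1 (0)
  5  00110100110→0 (1)
  6  01101001101→0 (0)
  7  11010011010→1 (0)
  8  10100110100→1 (1)
  9  01001101001→0 (0)
 10  10011010010→1 (0)
 11  00110100100→0 (0)
 12  01101001000→0 (0)
 13  11010010000→1 (1)
 14  10100100001→1 (1)
 15  01001000011→0 (1)
 16  10010000111→1 (0)
 17  00100001110→0 (1)
 18  01000011101→0 (0)
 19  10000111010→1 (0)
 20  00001110100→0 (0)
 21  00011101000→0 (0)
 22  00111010000→0 (0)
 23  01110100000→0 (0)
 24  11101000000→1 (1)
 25  11010000001→1 (1)
 26  10100000011→1 (0)
 27  01000000110→0 (1)
 28  10000001101→1 (1)
 29  00000011011→0 (1)
 30  00000110111→0 (1)
 31  00001101111→0 (1)
 32  00011011111→0 (1)
 33  00110111111→0 (1)
 34  01101111111→0 (1)
 35  11011111111→1 (0)
 36  10111111110→1 (0)
 37  01111111100→0 (0)
 38  11111111000→1 (1)
 39  11111110001→1 (1)
 40  11111100011→1 (0)
 41  11111000110→1 (0)
 42  11110001100→1 (1)
 43  11100011001→1 (1)
 44  11000110011→1 (0)
 45  10001100110→1 (0)
 46  00011001100→0 (0)
 47  00110011000→0 (0)
 48  01100110000→0 (0)
 49  11001100000→1 (1)
 50  10011000001→1 (1)
 51  00110000011→0 (1)
 52  01100000111→0 (1)
 53  11000001111→1 (0)
 54  10000011110→1 (0)
 55  00000111100→0 (0)
 56  00001111000→0 (0)
 57  00011110000→0 (0)
 58  00111100000→0 (0)
 59  01111000000→0 (0)
 60  11110000000→1 (1)
 61  11100000001→1 (1)
 62  11000000011→1 (0)
 63  10000000110→1 (0)
 64  00000001100→0 (0)
 65  00000011000→0 (0)
 66  00000110000→0 (0)
 67  00001100000→0 (0)
 68  00011000000→0 (0)
 69  00110000000→0 (0)
 70  01100000000→0 (0)
 71  11000000000→1 (1)
 72  10000000001→1 (1)
 73  00000000011→0 (1)
 74  00000000111→0 (1)
 75  00000001111→0 (1)
 76  00000011111→0 (1)
 77  00000111111→0 (1)
 78  00001111111→0 (1)
 79  00011111111→0 (1)
 80  00111111111→0 (1)
 81  01111111111→0 (1)
 82  11111111111→1 (0)
 83  11111111110→1 (0)
 84  11111111100→1 (1)
 85  11111111001→1 (1)
 86  11111110011→1 (0)
 87  11111100110→1 (0)
 88  11111001100→1 (1)
 89  11110011001→1 (1)
 90  11100110011→1 (0)
 91  11001100110→1 (0)
 92  10011001100→1 (1)
 93  00110011001→0 (0)
 94  01100110010→0 (1)
 95  11001100101→1 (1)
 96  10011001011→1 (0)
 97  00110010110→0 (1)
 98  01100101101→0 (0)
 99  11001011010→1 (0)
100  10010110100→1 (1)
101  00101101001→0 (0)
102  01011010010→0 (1)
103  10110100101→1 (1)
104  01101001011→0 (1)
105  11010010111→1 (0)
106  10100101110→1 (0)
107  01001011100→0 (0)
108  10010111000→1 (1)
109  00101110001→0 (0)
110  01011100010→0 (1)
111  10111000101→1 (1)
112  01110001011→0 (1)
113  11100010111→1 (0)
114  11000101110→1 (0)
115  10001011100→1 (1)
116  00010111001→0 (0)
117  00101110010→0 (1)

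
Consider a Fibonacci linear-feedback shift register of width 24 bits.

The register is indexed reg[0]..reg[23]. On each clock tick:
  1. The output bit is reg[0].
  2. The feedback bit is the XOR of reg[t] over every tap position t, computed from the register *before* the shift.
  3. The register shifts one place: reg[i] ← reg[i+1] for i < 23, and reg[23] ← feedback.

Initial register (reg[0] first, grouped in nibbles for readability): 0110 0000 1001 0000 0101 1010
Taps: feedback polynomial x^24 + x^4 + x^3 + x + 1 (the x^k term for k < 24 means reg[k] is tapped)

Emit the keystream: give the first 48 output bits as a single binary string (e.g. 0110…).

step | reg (before) | out | fb
   0 | 011000001001000001011010 | 0 | 1
   1 | 110000010010000010110101 | 1 | 0
   2 | 100000100100000101101010 | 1 | 1
   3 | 000001001000001011010101 | 0 | 0
   4 | 000010010000010110101010 | 0 | 1
   5 | 000100100000101101010101 | 0 | 1
   6 | 001001000001011010101011 | 0 | 0
   7 | 010010000010110101010110 | 0 | 0
   8 | 100100000101101010101100 | 1 | 0
   9 | 001000001011010101011000 | 0 | 0
  10 | 010000010110101010110000 | 0 | 1
  11 | 100000101101010101100001 | 1 | 1
  12 | 000001011010101011000011 | 0 | 0
  13 | 000010110101010110000110 | 0 | 1
  14 | 000101101010101100001101 | 0 | 1
  15 | 001011010101011000011011 | 0 | 1
  16 | 010110101010110000110111 | 0 | 1
  17 | 101101010101100001101111 | 1 | 0
  18 | 011010101011000011011110 | 0 | 0
  19 | 110101010110000110111100 | 1 | 1
  20 | 101010101100001101111001 | 1 | 0
  21 | 010101011000011011110010 | 0 | 0
  22 | 101010110000110111100100 | 1 | 0
  23 | 010101100001101111001000 | 0 | 0
  24 | 101011000011011110010000 | 1 | 0
  25 | 010110000110111100100000 | 0 | 1
  26 | 101100001101111001000001 | 1 | 0
  27 | 011000011011110010000010 | 0 | 1
  28 | 110000110111100100000101 | 1 | 0
  29 | 100001101111001000001010 | 1 | 1
  30 | 000011011110010000010101 | 0 | 1
  31 | 000110111100100000101011 | 0 | 0
  32 | 001101111001000001010110 | 0 | 1
  33 | 011011110010000010101101 | 0 | 0
  34 | 110111100100000101011010 | 1 | 0
  35 | 101111001000001010110100 | 1 | 1
  36 | 011110010000010101101001 | 0 | 1
  37 | 111100100000101011010011 | 1 | 1
  38 | 111001000001010110100111 | 1 | 0
  39 | 110010000010101101001110 | 1 | 1
  40 | 100100000101011010011101 | 1 | 0
  41 | 001000001010110100111010 | 0 | 0
  42 | 010000010101101001110100 | 0 | 1
  43 | 100000101011010011101001 | 1 | 1
  44 | 000001010110100111010011 | 0 | 0
  45 | 000010101101001110100110 | 0 | 1
  46 | 000101011010011101001101 | 0 | 1
  47 | 001010110100111010011011 | 0 | 1

011000001001000001011010101011000011011110010000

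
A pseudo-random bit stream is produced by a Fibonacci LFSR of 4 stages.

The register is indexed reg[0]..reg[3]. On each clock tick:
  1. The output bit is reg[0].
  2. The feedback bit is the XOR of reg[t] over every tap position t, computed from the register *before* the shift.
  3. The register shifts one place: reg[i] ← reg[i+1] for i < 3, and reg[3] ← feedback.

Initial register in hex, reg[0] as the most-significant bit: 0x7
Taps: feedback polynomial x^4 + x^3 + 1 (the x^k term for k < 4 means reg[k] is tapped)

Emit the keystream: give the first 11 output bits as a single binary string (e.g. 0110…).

01111010110

tick  register→output (feedback)
  0  0111→0 (1)
  1  1111→1 (0)
  2  1110→1 (1)
  3  1101→1 (0)
  4  1010→1 (1)
  5  0101→0 (1)
  6  1011→1 (0)
  7  0110→0 (0)
  8  1100→1 (1)
  9  1001→1 (0)
 10  0010→0 (0)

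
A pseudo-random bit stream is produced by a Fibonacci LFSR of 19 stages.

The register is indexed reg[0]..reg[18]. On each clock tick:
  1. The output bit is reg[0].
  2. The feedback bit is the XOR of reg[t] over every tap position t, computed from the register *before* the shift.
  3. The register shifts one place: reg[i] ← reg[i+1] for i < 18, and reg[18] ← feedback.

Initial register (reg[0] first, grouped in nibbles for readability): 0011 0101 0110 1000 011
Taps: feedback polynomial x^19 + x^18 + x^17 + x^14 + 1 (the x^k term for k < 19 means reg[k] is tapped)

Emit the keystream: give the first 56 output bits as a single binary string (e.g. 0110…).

00110101011010000110101001001001110110010110111010111110

step | reg (before) | out | fb
   0 | 0011010101101000011 | 0 | 0
   1 | 0110101011010000110 | 0 | 1
   2 | 1101010110100001101 | 1 | 0
   3 | 1010101101000011010 | 1 | 1
   4 | 0101011010000110101 | 0 | 0
   5 | 1010110100001101010 | 1 | 0
   6 | 0101101000011010100 | 0 | 1
   7 | 1011010000110101001 | 1 | 0
   8 | 0110100001101010010 | 0 | 0
   9 | 1101000011010100100 | 1 | 1
  10 | 1010000110101001001 | 1 | 0
  11 | 0100001101010010010 | 0 | 0
  12 | 1000011010100100100 | 1 | 1
  13 | 0000110101001001001 | 0 | 1
  14 | 0001101010010010011 | 0 | 1
  15 | 0011010100100100111 | 0 | 0
  16 | 0110101001001001110 | 0 | 1
  17 | 1101010010010011101 | 1 | 1
  18 | 1010100100100111011 | 1 | 0
  19 | 0101001001001110110 | 0 | 0
  20 | 1010010010011101100 | 1 | 1
  21 | 0100100100111011001 | 0 | 0
  22 | 1001001001110110010 | 1 | 1
  23 | 0010010011101100101 | 0 | 1
  24 | 0100100111011001011 | 0 | 0
  25 | 1001001110110010110 | 1 | 1
  26 | 0010011101100101101 | 0 | 1
  27 | 0100111011001011011 | 0 | 1
  28 | 1001110110010110111 | 1 | 0
  29 | 0011101100101101110 | 0 | 1
  30 | 0111011001011011101 | 0 | 0
  31 | 1110110010110111010 | 1 | 1
  32 | 1101100101101110101 | 1 | 1
  33 | 1011001011011101011 | 1 | 1
  34 | 0110010110111010111 | 0 | 1
  35 | 1100101101110101111 | 1 | 1
  36 | 1001011011101011111 | 1 | 0
  37 | 0010110111010111110 | 0 | 0
  38 | 0101101110101111100 | 0 | 1
  39 | 1011011101011111001 | 1 | 1
  40 | 0110111010111110011 | 0 | 1
  41 | 1101110101111100111 | 1 | 1
  42 | 1011101011111001111 | 1 | 1
  43 | 0111010111110011111 | 0 | 1
  44 | 1110101111100111111 | 1 | 0
  45 | 1101011111001111110 | 1 | 1
  46 | 1010111110011111101 | 1 | 1
  47 | 0101111100111111011 | 0 | 1
  48 | 1011111001111110111 | 1 | 0
  49 | 0111110011111101110 | 0 | 1
  50 | 1111100111111011101 | 1 | 1
  51 | 1111001111110111011 | 1 | 0
  52 | 1110011111101110110 | 1 | 1
  53 | 1100111111011101101 | 1 | 0
  54 | 1001111110111011010 | 1 | 1
  55 | 0011111101110110101 | 0 | 0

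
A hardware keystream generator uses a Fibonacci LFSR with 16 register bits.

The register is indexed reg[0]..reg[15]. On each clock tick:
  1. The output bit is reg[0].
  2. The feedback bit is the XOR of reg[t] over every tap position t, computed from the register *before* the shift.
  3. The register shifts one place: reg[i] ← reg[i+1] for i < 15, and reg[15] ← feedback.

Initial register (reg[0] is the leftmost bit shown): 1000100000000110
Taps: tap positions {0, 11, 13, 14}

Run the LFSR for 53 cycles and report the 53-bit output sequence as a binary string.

step | reg (before) | out | fb
   0 | 1000100000000110 | 1 | 1
   1 | 0001000000001101 | 0 | 1
   2 | 0010000000011011 | 0 | 0
   3 | 0100000000110110 | 0 | 1
   4 | 1000000001101101 | 1 | 0
   5 | 0000000011011010 | 0 | 0
   6 | 0000000110110100 | 0 | 0
   7 | 0000001101101000 | 0 | 0
   8 | 0000011011010000 | 0 | 1
   9 | 0000110110100001 | 0 | 0
  10 | 0001101101000010 | 0 | 1
  11 | 0011011010000101 | 0 | 1
  12 | 0110110100001011 | 0 | 1
  13 | 1101101000010111 | 1 | 0
  14 | 1011010000101110 | 1 | 1
  15 | 0110100001011101 | 0 | 0
  16 | 1101000010111010 | 1 | 1
  17 | 1010000101110101 | 1 | 1
  18 | 0100001011101011 | 0 | 1
  19 | 1000010111010111 | 1 | 0
  20 | 0000101110101110 | 0 | 0
  21 | 0001011101011100 | 0 | 0
  22 | 0010111010111000 | 0 | 1
  23 | 0101110101110001 | 0 | 1
  24 | 1011101011100011 | 1 | 0
  25 | 0111010111000110 | 0 | 0
  26 | 1110101110001100 | 1 | 0
  27 | 1101011100011000 | 1 | 0
  28 | 1010111000110000 | 1 | 0
  29 | 0101110001100000 | 0 | 0
  30 | 1011100011000000 | 1 | 1
  31 | 0111000110000001 | 0 | 0
  32 | 1110001100000010 | 1 | 0
  33 | 1100011000000100 | 1 | 0
  34 | 1000110000001000 | 1 | 1
  35 | 0001100000010001 | 0 | 1
  36 | 0011000000100011 | 0 | 1
  37 | 0110000001000111 | 0 | 0
  38 | 1100000010001110 | 1 | 1
  39 | 1000000100011101 | 1 | 1
  40 | 0000001000111011 | 0 | 0
  41 | 0000010001110110 | 0 | 1
  42 | 0000100011101101 | 0 | 1
  43 | 0001000111011011 | 0 | 0
  44 | 0010001110110110 | 0 | 1
  45 | 0100011101101101 | 0 | 1
  46 | 1000111011011011 | 1 | 1
  47 | 0001110110110111 | 0 | 1
  48 | 0011101101101111 | 0 | 0
  49 | 0111011011011110 | 0 | 1
  50 | 1110110110111101 | 1 | 1
  51 | 1101101101111011 | 1 | 1
  52 | 1011011011110111 | 1 | 0

10001000000001101101000010111010111000110000001000111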